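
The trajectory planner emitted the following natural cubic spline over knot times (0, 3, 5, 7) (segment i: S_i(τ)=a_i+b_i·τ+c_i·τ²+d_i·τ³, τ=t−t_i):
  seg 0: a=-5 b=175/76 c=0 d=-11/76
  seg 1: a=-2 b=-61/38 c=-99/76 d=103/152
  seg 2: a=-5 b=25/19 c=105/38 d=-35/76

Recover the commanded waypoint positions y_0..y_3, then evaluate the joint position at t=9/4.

y_0=-5 y_1=-2 y_2=-5 y_3=5
S(9/4) = -7139/4864

y_0 = S_0(0) = a_0 = -5
y_1 = S_1(0) = a_1 = -2
y_2 = S_2(0) = a_2 = -5
y_3 = S_2(2) = 5
t_q=9/4 is in segment 0 (τ=9/4); S_0(τ)=-7139/4864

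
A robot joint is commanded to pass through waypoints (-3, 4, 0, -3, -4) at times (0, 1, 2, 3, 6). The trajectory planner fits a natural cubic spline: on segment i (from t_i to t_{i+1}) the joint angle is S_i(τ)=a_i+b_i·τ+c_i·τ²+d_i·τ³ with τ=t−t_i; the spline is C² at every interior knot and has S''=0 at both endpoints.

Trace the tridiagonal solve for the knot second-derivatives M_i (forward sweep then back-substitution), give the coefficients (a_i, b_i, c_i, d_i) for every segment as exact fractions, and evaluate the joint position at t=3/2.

  seg 0: a=-3 b=3475/348 c=0 d=-1039/348
  seg 1: a=4 b=179/174 c=-1039/116 d=1367/348
  seg 2: a=0 b=-1775/348 c=82/29 d=-253/348
  seg 3: a=-3 b=-283/174 c=75/116 d=-25/348
S(3/2) = 2567/928

Δ: Δ0=7, Δ1=-4, Δ2=-3, Δ3=-1/3
row 1: diag=4, rhs=-66; c'=1/4, d'=-33/2
row 2: denom=4−1·1/4=15/4; d'=(6−1·-33/2)/(15/4)=6
row 3: denom=8−1·4/15=116/15; d'=(16−1·6)/(116/15)=75/58
back: M3=75/58
back: M2=6−4/15·75/58=164/29
back: M1=-33/2−1/4·164/29=-1039/58
M: M0=0, M1=-1039/58, M2=164/29, M3=75/58, M4=0
seg 0: a=-3, c=M0/2=0, d=(M1−M0)/(6·1)=-1039/348, b=Δ0−h0·(2M0+M1)/6=3475/348
seg 1: a=4, c=M1/2=-1039/116, d=(M2−M1)/(6·1)=1367/348, b=Δ1−h1·(2M1+M2)/6=179/174
seg 2: a=0, c=M2/2=82/29, d=(M3−M2)/(6·1)=-253/348, b=Δ2−h2·(2M2+M3)/6=-1775/348
seg 3: a=-3, c=M3/2=75/116, d=(M4−M3)/(6·3)=-25/348, b=Δ3−h3·(2M3+M4)/6=-283/174
t_q=3/2 → seg 1, τ=1/2; S=4+179/174·τ+-1039/116·τ²+1367/348·τ³=2567/928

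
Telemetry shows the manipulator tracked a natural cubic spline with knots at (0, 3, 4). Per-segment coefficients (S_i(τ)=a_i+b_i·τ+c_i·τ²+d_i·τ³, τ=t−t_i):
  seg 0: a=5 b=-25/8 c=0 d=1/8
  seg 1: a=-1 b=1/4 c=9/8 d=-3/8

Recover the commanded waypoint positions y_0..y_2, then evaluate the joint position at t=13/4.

y_0 = S_0(0) = a_0 = 5
y_1 = S_1(0) = a_1 = -1
y_2 = S_1(1) = 0
t_q=13/4 is in segment 1 (τ=1/4); S_1(τ)=-447/512

y_0=5 y_1=-1 y_2=0
S(13/4) = -447/512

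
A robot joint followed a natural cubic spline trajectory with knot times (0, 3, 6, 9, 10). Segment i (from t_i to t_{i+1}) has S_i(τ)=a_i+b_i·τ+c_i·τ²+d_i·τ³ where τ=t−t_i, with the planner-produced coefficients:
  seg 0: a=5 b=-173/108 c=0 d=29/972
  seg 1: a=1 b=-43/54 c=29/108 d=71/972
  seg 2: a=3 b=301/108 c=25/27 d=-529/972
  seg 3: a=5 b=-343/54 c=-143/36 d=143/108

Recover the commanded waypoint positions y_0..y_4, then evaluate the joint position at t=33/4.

y_0 = S_0(0) = a_0 = 5
y_1 = S_1(0) = a_1 = 1
y_2 = S_2(0) = a_2 = 3
y_3 = S_3(0) = a_3 = 5
y_4 = S_3(1) = -4
t_q=33/4 is in segment 2 (τ=9/4); S_2(τ)=5959/768

y_0=5 y_1=1 y_2=3 y_3=5 y_4=-4
S(33/4) = 5959/768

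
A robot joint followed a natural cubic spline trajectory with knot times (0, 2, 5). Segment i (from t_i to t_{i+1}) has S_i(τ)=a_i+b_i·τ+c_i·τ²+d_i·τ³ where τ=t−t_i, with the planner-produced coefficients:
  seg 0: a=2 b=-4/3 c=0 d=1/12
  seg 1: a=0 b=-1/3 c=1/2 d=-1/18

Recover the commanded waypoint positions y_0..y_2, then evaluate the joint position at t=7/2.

y_0 = S_0(0) = a_0 = 2
y_1 = S_1(0) = a_1 = 0
y_2 = S_1(3) = 2
t_q=7/2 is in segment 1 (τ=3/2); S_1(τ)=7/16

y_0=2 y_1=0 y_2=2
S(7/2) = 7/16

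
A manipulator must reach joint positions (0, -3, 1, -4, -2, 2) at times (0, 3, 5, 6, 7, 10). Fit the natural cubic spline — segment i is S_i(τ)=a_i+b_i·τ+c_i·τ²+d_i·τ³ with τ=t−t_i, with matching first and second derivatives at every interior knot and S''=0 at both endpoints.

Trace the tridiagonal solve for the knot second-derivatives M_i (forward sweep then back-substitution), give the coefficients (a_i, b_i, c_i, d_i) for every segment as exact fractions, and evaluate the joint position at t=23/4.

  seg 0: a=0 b=-1225/414 c=0 d=811/3726
  seg 1: a=-3 b=604/207 c=811/414 d=-1001/828
  seg 2: a=1 b=-259/69 c=-1096/207 d=838/207
  seg 3: a=-4 b=-455/207 c=1418/207 d=-61/23
  seg 4: a=-2 b=734/207 c=-229/207 d=229/1863
S(23/4) = -2271/736

Δ: Δ0=-1, Δ1=2, Δ2=-5, Δ3=2, Δ4=4/3
row 1: diag=10, rhs=18; c'=1/5, d'=9/5
row 2: denom=6−2·1/5=28/5; d'=(-42−2·9/5)/(28/5)=-57/7
row 3: denom=4−1·5/28=107/28; d'=(42−1·-57/7)/(107/28)=1404/107
row 4: denom=8−1·28/107=828/107; d'=(-4−1·1404/107)/(828/107)=-458/207
back: M4=-458/207
back: M3=1404/107−28/107·-458/207=2836/207
back: M2=-57/7−5/28·2836/207=-2192/207
back: M1=9/5−1/5·-2192/207=811/207
M: M0=0, M1=811/207, M2=-2192/207, M3=2836/207, M4=-458/207, M5=0
seg 0: a=0, c=M0/2=0, d=(M1−M0)/(6·3)=811/3726, b=Δ0−h0·(2M0+M1)/6=-1225/414
seg 1: a=-3, c=M1/2=811/414, d=(M2−M1)/(6·2)=-1001/828, b=Δ1−h1·(2M1+M2)/6=604/207
seg 2: a=1, c=M2/2=-1096/207, d=(M3−M2)/(6·1)=838/207, b=Δ2−h2·(2M2+M3)/6=-259/69
seg 3: a=-4, c=M3/2=1418/207, d=(M4−M3)/(6·1)=-61/23, b=Δ3−h3·(2M3+M4)/6=-455/207
seg 4: a=-2, c=M4/2=-229/207, d=(M5−M4)/(6·3)=229/1863, b=Δ4−h4·(2M4+M5)/6=734/207
t_q=23/4 → seg 2, τ=3/4; S=1+-259/69·τ+-1096/207·τ²+838/207·τ³=-2271/736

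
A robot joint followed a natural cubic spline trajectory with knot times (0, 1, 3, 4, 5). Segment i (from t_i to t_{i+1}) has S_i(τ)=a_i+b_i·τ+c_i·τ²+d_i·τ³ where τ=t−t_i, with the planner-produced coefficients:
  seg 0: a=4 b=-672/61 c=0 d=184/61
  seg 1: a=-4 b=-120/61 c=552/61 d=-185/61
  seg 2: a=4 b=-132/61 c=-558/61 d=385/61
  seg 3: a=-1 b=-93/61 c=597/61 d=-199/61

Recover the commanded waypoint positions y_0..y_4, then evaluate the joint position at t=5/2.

y_0 = S_0(0) = a_0 = 4
y_1 = S_1(0) = a_1 = -4
y_2 = S_2(0) = a_2 = 4
y_3 = S_3(0) = a_3 = -1
y_4 = S_3(1) = 4
t_q=5/2 is in segment 1 (τ=3/2); S_1(τ)=1549/488

y_0=4 y_1=-4 y_2=4 y_3=-1 y_4=4
S(5/2) = 1549/488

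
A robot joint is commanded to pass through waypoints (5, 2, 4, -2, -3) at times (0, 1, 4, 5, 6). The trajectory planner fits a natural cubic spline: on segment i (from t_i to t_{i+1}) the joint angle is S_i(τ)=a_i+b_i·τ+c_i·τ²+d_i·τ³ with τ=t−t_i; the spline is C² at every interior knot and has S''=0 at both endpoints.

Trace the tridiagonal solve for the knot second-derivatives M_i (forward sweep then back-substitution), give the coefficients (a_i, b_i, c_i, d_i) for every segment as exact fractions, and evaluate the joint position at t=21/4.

Δ: Δ0=-3, Δ1=2/3, Δ2=-6, Δ3=-1
row 1: diag=8, rhs=22; c'=3/8, d'=11/4
row 2: denom=8−3·3/8=55/8; d'=(-40−3·11/4)/(55/8)=-386/55
row 3: denom=4−1·8/55=212/55; d'=(30−1·-386/55)/(212/55)=509/53
back: M3=509/53
back: M2=-386/55−8/55·509/53=-446/53
back: M1=11/4−3/8·-446/53=313/53
M: M0=0, M1=313/53, M2=-446/53, M3=509/53, M4=0
seg 0: a=5, c=M0/2=0, d=(M1−M0)/(6·1)=313/318, b=Δ0−h0·(2M0+M1)/6=-1267/318
seg 1: a=2, c=M1/2=313/106, d=(M2−M1)/(6·3)=-253/318, b=Δ1−h1·(2M1+M2)/6=-164/159
seg 2: a=4, c=M2/2=-223/53, d=(M3−M2)/(6·1)=955/318, b=Δ2−h2·(2M2+M3)/6=-1525/318
seg 3: a=-2, c=M3/2=509/106, d=(M4−M3)/(6·1)=-509/318, b=Δ3−h3·(2M3+M4)/6=-668/159
t_q=21/4 → seg 3, τ=1/4; S=-2+-668/159·τ+509/106·τ²+-509/318·τ³=-18827/6784

  seg 0: a=5 b=-1267/318 c=0 d=313/318
  seg 1: a=2 b=-164/159 c=313/106 d=-253/318
  seg 2: a=4 b=-1525/318 c=-223/53 d=955/318
  seg 3: a=-2 b=-668/159 c=509/106 d=-509/318
S(21/4) = -18827/6784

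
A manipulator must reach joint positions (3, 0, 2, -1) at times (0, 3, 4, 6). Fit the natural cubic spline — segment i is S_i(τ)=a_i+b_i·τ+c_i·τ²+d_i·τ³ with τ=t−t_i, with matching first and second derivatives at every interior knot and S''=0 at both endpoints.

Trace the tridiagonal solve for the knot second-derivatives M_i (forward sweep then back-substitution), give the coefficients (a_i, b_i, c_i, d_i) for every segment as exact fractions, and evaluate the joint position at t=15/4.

  seg 0: a=3 b=-223/94 c=0 d=43/282
  seg 1: a=0 b=82/47 c=129/94 d=-105/94
  seg 2: a=2 b=107/94 c=-93/47 d=31/94
S(15/4) = 9681/6016

Δ: Δ0=-1, Δ1=2, Δ2=-3/2
row 1: diag=8, rhs=18; c'=1/8, d'=9/4
row 2: denom=6−1·1/8=47/8; d'=(-21−1·9/4)/(47/8)=-186/47
back: M2=-186/47
back: M1=9/4−1/8·-186/47=129/47
M: M0=0, M1=129/47, M2=-186/47, M3=0
seg 0: a=3, c=M0/2=0, d=(M1−M0)/(6·3)=43/282, b=Δ0−h0·(2M0+M1)/6=-223/94
seg 1: a=0, c=M1/2=129/94, d=(M2−M1)/(6·1)=-105/94, b=Δ1−h1·(2M1+M2)/6=82/47
seg 2: a=2, c=M2/2=-93/47, d=(M3−M2)/(6·2)=31/94, b=Δ2−h2·(2M2+M3)/6=107/94
t_q=15/4 → seg 1, τ=3/4; S=0+82/47·τ+129/94·τ²+-105/94·τ³=9681/6016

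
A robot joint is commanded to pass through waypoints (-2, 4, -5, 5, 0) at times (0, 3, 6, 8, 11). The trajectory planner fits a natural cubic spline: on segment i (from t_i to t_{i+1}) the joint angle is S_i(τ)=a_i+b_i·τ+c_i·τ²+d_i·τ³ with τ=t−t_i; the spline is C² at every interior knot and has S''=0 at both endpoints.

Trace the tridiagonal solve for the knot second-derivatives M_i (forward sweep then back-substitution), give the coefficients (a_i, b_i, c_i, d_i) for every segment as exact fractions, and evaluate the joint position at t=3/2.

  seg 0: a=-2 b=734/177 c=0 d=-380/1593
  seg 1: a=4 b=-406/177 c=-380/177 d=1015/1593
  seg 2: a=-5 b=359/177 c=635/177 d=-62/59
  seg 3: a=5 b=667/177 c=-481/177 d=481/1593
S(3/2) = 403/118

Δ: Δ0=2, Δ1=-3, Δ2=5, Δ3=-5/3
row 1: diag=12, rhs=-30; c'=1/4, d'=-5/2
row 2: denom=10−3·1/4=37/4; d'=(48−3·-5/2)/(37/4)=6
row 3: denom=10−2·8/37=354/37; d'=(-40−2·6)/(354/37)=-962/177
back: M3=-962/177
back: M2=6−8/37·-962/177=1270/177
back: M1=-5/2−1/4·1270/177=-760/177
M: M0=0, M1=-760/177, M2=1270/177, M3=-962/177, M4=0
seg 0: a=-2, c=M0/2=0, d=(M1−M0)/(6·3)=-380/1593, b=Δ0−h0·(2M0+M1)/6=734/177
seg 1: a=4, c=M1/2=-380/177, d=(M2−M1)/(6·3)=1015/1593, b=Δ1−h1·(2M1+M2)/6=-406/177
seg 2: a=-5, c=M2/2=635/177, d=(M3−M2)/(6·2)=-62/59, b=Δ2−h2·(2M2+M3)/6=359/177
seg 3: a=5, c=M3/2=-481/177, d=(M4−M3)/(6·3)=481/1593, b=Δ3−h3·(2M3+M4)/6=667/177
t_q=3/2 → seg 0, τ=3/2; S=-2+734/177·τ+0·τ²+-380/1593·τ³=403/118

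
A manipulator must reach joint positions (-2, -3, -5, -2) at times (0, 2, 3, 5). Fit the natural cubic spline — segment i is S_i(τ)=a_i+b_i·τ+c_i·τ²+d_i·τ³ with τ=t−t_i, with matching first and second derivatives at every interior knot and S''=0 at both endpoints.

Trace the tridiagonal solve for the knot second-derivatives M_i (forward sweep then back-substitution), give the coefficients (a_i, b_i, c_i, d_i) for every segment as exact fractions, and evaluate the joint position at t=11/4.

  seg 0: a=-2 b=3/14 c=0 d=-5/28
  seg 1: a=-3 b=-27/14 c=-15/14 d=1
  seg 2: a=-5 b=-15/14 c=27/14 d=-9/28
S(11/4) = -2073/448

Δ: Δ0=-1/2, Δ1=-2, Δ2=3/2
row 1: diag=6, rhs=-9; c'=1/6, d'=-3/2
row 2: denom=6−1·1/6=35/6; d'=(21−1·-3/2)/(35/6)=27/7
back: M2=27/7
back: M1=-3/2−1/6·27/7=-15/7
M: M0=0, M1=-15/7, M2=27/7, M3=0
seg 0: a=-2, c=M0/2=0, d=(M1−M0)/(6·2)=-5/28, b=Δ0−h0·(2M0+M1)/6=3/14
seg 1: a=-3, c=M1/2=-15/14, d=(M2−M1)/(6·1)=1, b=Δ1−h1·(2M1+M2)/6=-27/14
seg 2: a=-5, c=M2/2=27/14, d=(M3−M2)/(6·2)=-9/28, b=Δ2−h2·(2M2+M3)/6=-15/14
t_q=11/4 → seg 1, τ=3/4; S=-3+-27/14·τ+-15/14·τ²+1·τ³=-2073/448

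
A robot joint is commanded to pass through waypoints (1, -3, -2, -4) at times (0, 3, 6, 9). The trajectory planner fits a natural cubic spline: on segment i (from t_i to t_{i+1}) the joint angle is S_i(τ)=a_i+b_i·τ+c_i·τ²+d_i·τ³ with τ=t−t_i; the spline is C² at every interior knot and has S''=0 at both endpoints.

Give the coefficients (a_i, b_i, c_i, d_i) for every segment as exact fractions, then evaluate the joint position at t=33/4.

  seg 0: a=1 b=-83/45 c=0 d=23/405
  seg 1: a=-3 b=-14/45 c=23/45 d=-8/81
  seg 2: a=-2 b=4/45 c=-17/45 d=17/405
S(33/4) = -207/64

Δ: Δ0=-4/3, Δ1=1/3, Δ2=-2/3
row 1: diag=12, rhs=10; c'=1/4, d'=5/6
row 2: denom=12−3·1/4=45/4; d'=(-6−3·5/6)/(45/4)=-34/45
back: M2=-34/45
back: M1=5/6−1/4·-34/45=46/45
M: M0=0, M1=46/45, M2=-34/45, M3=0
seg 0: a=1, c=M0/2=0, d=(M1−M0)/(6·3)=23/405, b=Δ0−h0·(2M0+M1)/6=-83/45
seg 1: a=-3, c=M1/2=23/45, d=(M2−M1)/(6·3)=-8/81, b=Δ1−h1·(2M1+M2)/6=-14/45
seg 2: a=-2, c=M2/2=-17/45, d=(M3−M2)/(6·3)=17/405, b=Δ2−h2·(2M2+M3)/6=4/45
t_q=33/4 → seg 2, τ=9/4; S=-2+4/45·τ+-17/45·τ²+17/405·τ³=-207/64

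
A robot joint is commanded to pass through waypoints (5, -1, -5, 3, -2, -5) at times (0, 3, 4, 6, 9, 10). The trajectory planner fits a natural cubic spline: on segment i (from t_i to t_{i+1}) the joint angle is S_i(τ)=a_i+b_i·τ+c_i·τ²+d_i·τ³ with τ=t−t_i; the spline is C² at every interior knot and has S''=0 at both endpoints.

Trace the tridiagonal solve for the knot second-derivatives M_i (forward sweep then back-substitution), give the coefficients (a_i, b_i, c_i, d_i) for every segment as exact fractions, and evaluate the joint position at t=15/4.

  seg 0: a=5 b=-142/237 c=0 d=-332/2133
  seg 1: a=-1 b=-1138/237 c=-332/237 d=174/79
  seg 2: a=-5 b=-236/237 c=1234/237 d=-107/79
  seg 3: a=3 b=848/237 c=-692/237 d=833/2133
  seg 4: a=-2 b=-805/237 c=47/79 d=-47/237
S(15/4) = -11275/2528

Δ: Δ0=-2, Δ1=-4, Δ2=4, Δ3=-5/3, Δ4=-3
row 1: diag=8, rhs=-12; c'=1/8, d'=-3/2
row 2: denom=6−1·1/8=47/8; d'=(48−1·-3/2)/(47/8)=396/47
row 3: denom=10−2·16/47=438/47; d'=(-34−2·396/47)/(438/47)=-1195/219
row 4: denom=8−3·47/146=1027/146; d'=(-8−3·-1195/219)/(1027/146)=94/79
back: M4=94/79
back: M3=-1195/219−47/146·94/79=-1384/237
back: M2=396/47−16/47·-1384/237=2468/237
back: M1=-3/2−1/8·2468/237=-664/237
M: M0=0, M1=-664/237, M2=2468/237, M3=-1384/237, M4=94/79, M5=0
seg 0: a=5, c=M0/2=0, d=(M1−M0)/(6·3)=-332/2133, b=Δ0−h0·(2M0+M1)/6=-142/237
seg 1: a=-1, c=M1/2=-332/237, d=(M2−M1)/(6·1)=174/79, b=Δ1−h1·(2M1+M2)/6=-1138/237
seg 2: a=-5, c=M2/2=1234/237, d=(M3−M2)/(6·2)=-107/79, b=Δ2−h2·(2M2+M3)/6=-236/237
seg 3: a=3, c=M3/2=-692/237, d=(M4−M3)/(6·3)=833/2133, b=Δ3−h3·(2M3+M4)/6=848/237
seg 4: a=-2, c=M4/2=47/79, d=(M5−M4)/(6·1)=-47/237, b=Δ4−h4·(2M4+M5)/6=-805/237
t_q=15/4 → seg 1, τ=3/4; S=-1+-1138/237·τ+-332/237·τ²+174/79·τ³=-11275/2528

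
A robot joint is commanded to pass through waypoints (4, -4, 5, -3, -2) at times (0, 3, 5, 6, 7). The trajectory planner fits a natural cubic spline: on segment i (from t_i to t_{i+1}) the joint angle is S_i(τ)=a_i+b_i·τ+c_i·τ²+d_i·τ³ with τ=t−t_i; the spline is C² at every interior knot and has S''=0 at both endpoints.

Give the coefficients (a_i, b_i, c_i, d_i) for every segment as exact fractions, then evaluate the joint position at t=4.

  seg 0: a=4 b=-8515/1284 c=0 d=1697/3852
  seg 1: a=-4 b=3379/642 c=1697/428 d=-5581/2568
  seg 2: a=5 b=-1591/321 c=-971/107 d=1936/321
  seg 3: a=-3 b=-1609/321 c=965/107 d=-965/321
S(4) = 2615/856

Δ: Δ0=-8/3, Δ1=9/2, Δ2=-8, Δ3=1
row 1: diag=10, rhs=43; c'=1/5, d'=43/10
row 2: denom=6−2·1/5=28/5; d'=(-75−2·43/10)/(28/5)=-209/14
row 3: denom=4−1·5/28=107/28; d'=(54−1·-209/14)/(107/28)=1930/107
back: M3=1930/107
back: M2=-209/14−5/28·1930/107=-1942/107
back: M1=43/10−1/5·-1942/107=1697/214
M: M0=0, M1=1697/214, M2=-1942/107, M3=1930/107, M4=0
seg 0: a=4, c=M0/2=0, d=(M1−M0)/(6·3)=1697/3852, b=Δ0−h0·(2M0+M1)/6=-8515/1284
seg 1: a=-4, c=M1/2=1697/428, d=(M2−M1)/(6·2)=-5581/2568, b=Δ1−h1·(2M1+M2)/6=3379/642
seg 2: a=5, c=M2/2=-971/107, d=(M3−M2)/(6·1)=1936/321, b=Δ2−h2·(2M2+M3)/6=-1591/321
seg 3: a=-3, c=M3/2=965/107, d=(M4−M3)/(6·1)=-965/321, b=Δ3−h3·(2M3+M4)/6=-1609/321
t_q=4 → seg 1, τ=1; S=-4+3379/642·τ+1697/428·τ²+-5581/2568·τ³=2615/856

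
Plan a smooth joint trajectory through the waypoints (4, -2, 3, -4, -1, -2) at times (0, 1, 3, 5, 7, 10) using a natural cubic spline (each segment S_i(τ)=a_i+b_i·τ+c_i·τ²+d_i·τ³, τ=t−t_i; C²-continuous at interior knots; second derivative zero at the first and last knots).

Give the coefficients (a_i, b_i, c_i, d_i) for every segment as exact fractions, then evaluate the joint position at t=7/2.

Δ: Δ0=-6, Δ1=5/2, Δ2=-7/2, Δ3=3/2, Δ4=-1/3
row 1: diag=6, rhs=51; c'=1/3, d'=17/2
row 2: denom=8−2·1/3=22/3; d'=(-36−2·17/2)/(22/3)=-159/22
row 3: denom=8−2·3/11=82/11; d'=(30−2·-159/22)/(82/11)=489/82
row 4: denom=10−2·11/41=388/41; d'=(-11−2·489/82)/(388/41)=-235/97
back: M4=-235/97
back: M3=489/82−11/41·-235/97=1283/194
back: M2=-159/22−3/11·1283/194=-876/97
back: M1=17/2−1/3·-876/97=2233/194
M: M0=0, M1=2233/194, M2=-876/97, M3=1283/194, M4=-235/97, M5=0
seg 0: a=4, c=M0/2=0, d=(M1−M0)/(6·1)=2233/1164, b=Δ0−h0·(2M0+M1)/6=-9217/1164
seg 1: a=-2, c=M1/2=2233/388, d=(M2−M1)/(6·2)=-3985/2328, b=Δ1−h1·(2M1+M2)/6=-1259/582
seg 2: a=3, c=M2/2=-438/97, d=(M3−M2)/(6·2)=3035/2328, b=Δ2−h2·(2M2+M3)/6=92/291
seg 3: a=-4, c=M3/2=1283/388, d=(M4−M3)/(6·2)=-1753/2328, b=Δ3−h3·(2M3+M4)/6=-1223/582
seg 4: a=-1, c=M4/2=-235/194, d=(M5−M4)/(6·3)=235/1746, b=Δ4−h4·(2M4+M5)/6=608/291
t_q=7/2 → seg 2, τ=1/2; S=3+92/291·τ+-438/97·τ²+3035/2328·τ³=13609/6208

  seg 0: a=4 b=-9217/1164 c=0 d=2233/1164
  seg 1: a=-2 b=-1259/582 c=2233/388 d=-3985/2328
  seg 2: a=3 b=92/291 c=-438/97 d=3035/2328
  seg 3: a=-4 b=-1223/582 c=1283/388 d=-1753/2328
  seg 4: a=-1 b=608/291 c=-235/194 d=235/1746
S(7/2) = 13609/6208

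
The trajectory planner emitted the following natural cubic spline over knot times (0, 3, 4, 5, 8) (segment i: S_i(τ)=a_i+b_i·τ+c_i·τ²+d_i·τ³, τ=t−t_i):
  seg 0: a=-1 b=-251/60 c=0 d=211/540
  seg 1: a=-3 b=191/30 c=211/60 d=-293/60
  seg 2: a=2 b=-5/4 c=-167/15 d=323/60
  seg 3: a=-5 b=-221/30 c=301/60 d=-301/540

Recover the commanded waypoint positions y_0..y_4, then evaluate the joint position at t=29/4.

y_0=-1 y_1=-3 y_2=2 y_3=-5 y_4=3
S(29/4) = -647/256

y_0 = S_0(0) = a_0 = -1
y_1 = S_1(0) = a_1 = -3
y_2 = S_2(0) = a_2 = 2
y_3 = S_3(0) = a_3 = -5
y_4 = S_3(3) = 3
t_q=29/4 is in segment 3 (τ=9/4); S_3(τ)=-647/256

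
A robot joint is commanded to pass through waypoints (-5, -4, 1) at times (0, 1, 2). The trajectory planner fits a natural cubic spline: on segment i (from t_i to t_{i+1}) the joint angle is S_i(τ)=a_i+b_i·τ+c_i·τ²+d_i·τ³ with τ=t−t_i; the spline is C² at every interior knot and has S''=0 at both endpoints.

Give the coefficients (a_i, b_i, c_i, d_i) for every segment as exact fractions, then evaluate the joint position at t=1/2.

  seg 0: a=-5 b=0 c=0 d=1
  seg 1: a=-4 b=3 c=3 d=-1
S(1/2) = -39/8

Δ: Δ0=1, Δ1=5
row 1: diag=4, rhs=24; c'=1/4, d'=6
back: M1=6
M: M0=0, M1=6, M2=0
seg 0: a=-5, c=M0/2=0, d=(M1−M0)/(6·1)=1, b=Δ0−h0·(2M0+M1)/6=0
seg 1: a=-4, c=M1/2=3, d=(M2−M1)/(6·1)=-1, b=Δ1−h1·(2M1+M2)/6=3
t_q=1/2 → seg 0, τ=1/2; S=-5+0·τ+0·τ²+1·τ³=-39/8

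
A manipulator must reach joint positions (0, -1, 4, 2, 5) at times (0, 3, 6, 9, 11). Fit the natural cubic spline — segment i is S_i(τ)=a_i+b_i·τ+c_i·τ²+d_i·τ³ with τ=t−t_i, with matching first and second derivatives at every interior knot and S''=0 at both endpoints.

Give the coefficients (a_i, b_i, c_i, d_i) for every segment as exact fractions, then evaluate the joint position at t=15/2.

Δ: Δ0=-1/3, Δ1=5/3, Δ2=-2/3, Δ3=3/2
row 1: diag=12, rhs=12; c'=1/4, d'=1
row 2: denom=12−3·1/4=45/4; d'=(-14−3·1)/(45/4)=-68/45
row 3: denom=10−3·4/15=46/5; d'=(13−3·-68/45)/(46/5)=263/138
back: M3=263/138
back: M2=-68/45−4/15·263/138=-418/207
back: M1=1−1/4·-418/207=623/414
M: M0=0, M1=623/414, M2=-418/207, M3=263/138, M4=0
seg 0: a=0, c=M0/2=0, d=(M1−M0)/(6·3)=623/7452, b=Δ0−h0·(2M0+M1)/6=-899/828
seg 1: a=-1, c=M1/2=623/828, d=(M2−M1)/(6·3)=-1459/7452, b=Δ1−h1·(2M1+M2)/6=485/414
seg 2: a=4, c=M2/2=-209/207, d=(M3−M2)/(6·3)=1625/7452, b=Δ2−h2·(2M2+M3)/6=331/828
seg 3: a=2, c=M3/2=263/276, d=(M4−M3)/(6·2)=-263/1656, b=Δ3−h3·(2M3+M4)/6=95/414
t_q=15/2 → seg 2, τ=3/2; S=4+331/828·τ+-209/207·τ²+1625/7452·τ³=2255/736

  seg 0: a=0 b=-899/828 c=0 d=623/7452
  seg 1: a=-1 b=485/414 c=623/828 d=-1459/7452
  seg 2: a=4 b=331/828 c=-209/207 d=1625/7452
  seg 3: a=2 b=95/414 c=263/276 d=-263/1656
S(15/2) = 2255/736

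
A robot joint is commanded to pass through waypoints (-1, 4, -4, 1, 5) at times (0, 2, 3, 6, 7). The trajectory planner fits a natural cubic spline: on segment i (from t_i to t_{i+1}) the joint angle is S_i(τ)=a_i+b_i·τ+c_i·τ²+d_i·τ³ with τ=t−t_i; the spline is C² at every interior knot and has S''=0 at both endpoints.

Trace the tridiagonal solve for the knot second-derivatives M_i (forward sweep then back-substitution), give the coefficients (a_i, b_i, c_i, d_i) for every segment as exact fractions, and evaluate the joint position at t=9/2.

  seg 0: a=-1 b=137/21 c=0 d=-169/168
  seg 1: a=4 b=-233/42 c=-169/28 d=43/12
  seg 2: a=-4 b=-577/84 c=33/7 d=-157/252
  seg 3: a=1 b=193/42 c=-25/28 d=25/84
S(9/2) = -1299/224

Δ: Δ0=5/2, Δ1=-8, Δ2=5/3, Δ3=4
row 1: diag=6, rhs=-63; c'=1/6, d'=-21/2
row 2: denom=8−1·1/6=47/6; d'=(58−1·-21/2)/(47/6)=411/47
row 3: denom=8−3·18/47=322/47; d'=(14−3·411/47)/(322/47)=-25/14
back: M3=-25/14
back: M2=411/47−18/47·-25/14=66/7
back: M1=-21/2−1/6·66/7=-169/14
M: M0=0, M1=-169/14, M2=66/7, M3=-25/14, M4=0
seg 0: a=-1, c=M0/2=0, d=(M1−M0)/(6·2)=-169/168, b=Δ0−h0·(2M0+M1)/6=137/21
seg 1: a=4, c=M1/2=-169/28, d=(M2−M1)/(6·1)=43/12, b=Δ1−h1·(2M1+M2)/6=-233/42
seg 2: a=-4, c=M2/2=33/7, d=(M3−M2)/(6·3)=-157/252, b=Δ2−h2·(2M2+M3)/6=-577/84
seg 3: a=1, c=M3/2=-25/28, d=(M4−M3)/(6·1)=25/84, b=Δ3−h3·(2M3+M4)/6=193/42
t_q=9/2 → seg 2, τ=3/2; S=-4+-577/84·τ+33/7·τ²+-157/252·τ³=-1299/224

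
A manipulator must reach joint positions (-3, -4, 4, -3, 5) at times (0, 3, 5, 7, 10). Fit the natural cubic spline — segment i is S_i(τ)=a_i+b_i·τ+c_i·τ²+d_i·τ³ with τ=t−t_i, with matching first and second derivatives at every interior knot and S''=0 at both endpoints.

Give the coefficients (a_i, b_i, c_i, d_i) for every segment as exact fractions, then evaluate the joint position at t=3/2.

Δ: Δ0=-1/3, Δ1=4, Δ2=-7/2, Δ3=8/3
row 1: diag=10, rhs=26; c'=1/5, d'=13/5
row 2: denom=8−2·1/5=38/5; d'=(-45−2·13/5)/(38/5)=-251/38
row 3: denom=10−2·5/19=180/19; d'=(37−2·-251/38)/(180/19)=53/10
back: M3=53/10
back: M2=-251/38−5/19·53/10=-8
back: M1=13/5−1/5·-8=21/5
M: M0=0, M1=21/5, M2=-8, M3=53/10, M4=0
seg 0: a=-3, c=M0/2=0, d=(M1−M0)/(6·3)=7/30, b=Δ0−h0·(2M0+M1)/6=-73/30
seg 1: a=-4, c=M1/2=21/10, d=(M2−M1)/(6·2)=-61/60, b=Δ1−h1·(2M1+M2)/6=58/15
seg 2: a=4, c=M2/2=-4, d=(M3−M2)/(6·2)=133/120, b=Δ2−h2·(2M2+M3)/6=1/15
seg 3: a=-3, c=M3/2=53/20, d=(M4−M3)/(6·3)=-53/180, b=Δ3−h3·(2M3+M4)/6=-79/30
t_q=3/2 → seg 0, τ=3/2; S=-3+-73/30·τ+0·τ²+7/30·τ³=-469/80

  seg 0: a=-3 b=-73/30 c=0 d=7/30
  seg 1: a=-4 b=58/15 c=21/10 d=-61/60
  seg 2: a=4 b=1/15 c=-4 d=133/120
  seg 3: a=-3 b=-79/30 c=53/20 d=-53/180
S(3/2) = -469/80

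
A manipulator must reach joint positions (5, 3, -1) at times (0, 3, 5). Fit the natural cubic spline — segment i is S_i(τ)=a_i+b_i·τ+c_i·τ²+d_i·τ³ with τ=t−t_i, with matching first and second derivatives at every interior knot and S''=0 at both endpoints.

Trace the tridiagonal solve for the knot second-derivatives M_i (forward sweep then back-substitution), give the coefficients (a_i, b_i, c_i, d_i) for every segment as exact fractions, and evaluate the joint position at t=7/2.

Δ: Δ0=-2/3, Δ1=-2
row 1: diag=10, rhs=-8; c'=1/5, d'=-4/5
back: M1=-4/5
M: M0=0, M1=-4/5, M2=0
seg 0: a=5, c=M0/2=0, d=(M1−M0)/(6·3)=-2/45, b=Δ0−h0·(2M0+M1)/6=-4/15
seg 1: a=3, c=M1/2=-2/5, d=(M2−M1)/(6·2)=1/15, b=Δ1−h1·(2M1+M2)/6=-22/15
t_q=7/2 → seg 1, τ=1/2; S=3+-22/15·τ+-2/5·τ²+1/15·τ³=87/40

  seg 0: a=5 b=-4/15 c=0 d=-2/45
  seg 1: a=3 b=-22/15 c=-2/5 d=1/15
S(7/2) = 87/40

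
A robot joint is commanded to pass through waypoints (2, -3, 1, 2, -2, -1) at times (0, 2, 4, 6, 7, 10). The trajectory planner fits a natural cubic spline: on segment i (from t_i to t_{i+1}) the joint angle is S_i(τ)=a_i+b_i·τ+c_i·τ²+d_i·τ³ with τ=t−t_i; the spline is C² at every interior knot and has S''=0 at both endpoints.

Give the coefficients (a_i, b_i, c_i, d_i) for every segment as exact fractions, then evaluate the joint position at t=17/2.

  seg 0: a=2 b=-7099/1923 c=0 d=4583/15384
  seg 1: a=-3 b=-449/3846 c=4583/2564 d=-701/1923
  seg 2: a=1 b=10225/3846 c=-1025/2564 d=-5227/15384
  seg 3: a=2 b=-5803/1923 c=-1563/641 d=2800/1923
  seg 4: a=-2 b=-6781/1923 c=1237/641 d=-1237/5769
S(17/2) = -18825/5128

Δ: Δ0=-5/2, Δ1=2, Δ2=1/2, Δ3=-4, Δ4=1/3
row 1: diag=8, rhs=27; c'=1/4, d'=27/8
row 2: denom=8−2·1/4=15/2; d'=(-9−2·27/8)/(15/2)=-21/10
row 3: denom=6−2·4/15=82/15; d'=(-27−2·-21/10)/(82/15)=-171/41
row 4: denom=8−1·15/82=641/82; d'=(26−1·-171/41)/(641/82)=2474/641
back: M4=2474/641
back: M3=-171/41−15/82·2474/641=-3126/641
back: M2=-21/10−4/15·-3126/641=-1025/1282
back: M1=27/8−1/4·-1025/1282=4583/1282
M: M0=0, M1=4583/1282, M2=-1025/1282, M3=-3126/641, M4=2474/641, M5=0
seg 0: a=2, c=M0/2=0, d=(M1−M0)/(6·2)=4583/15384, b=Δ0−h0·(2M0+M1)/6=-7099/1923
seg 1: a=-3, c=M1/2=4583/2564, d=(M2−M1)/(6·2)=-701/1923, b=Δ1−h1·(2M1+M2)/6=-449/3846
seg 2: a=1, c=M2/2=-1025/2564, d=(M3−M2)/(6·2)=-5227/15384, b=Δ2−h2·(2M2+M3)/6=10225/3846
seg 3: a=2, c=M3/2=-1563/641, d=(M4−M3)/(6·1)=2800/1923, b=Δ3−h3·(2M3+M4)/6=-5803/1923
seg 4: a=-2, c=M4/2=1237/641, d=(M5−M4)/(6·3)=-1237/5769, b=Δ4−h4·(2M4+M5)/6=-6781/1923
t_q=17/2 → seg 4, τ=3/2; S=-2+-6781/1923·τ+1237/641·τ²+-1237/5769·τ³=-18825/5128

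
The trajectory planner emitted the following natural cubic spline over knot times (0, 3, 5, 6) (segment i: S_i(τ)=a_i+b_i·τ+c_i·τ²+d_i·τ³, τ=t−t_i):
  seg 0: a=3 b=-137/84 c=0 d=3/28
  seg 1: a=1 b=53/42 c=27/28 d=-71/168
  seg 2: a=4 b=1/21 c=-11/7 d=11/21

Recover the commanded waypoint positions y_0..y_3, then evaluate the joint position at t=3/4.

y_0=3 y_1=1 y_2=4 y_3=3
S(3/4) = 3265/1792

y_0 = S_0(0) = a_0 = 3
y_1 = S_1(0) = a_1 = 1
y_2 = S_2(0) = a_2 = 4
y_3 = S_2(1) = 3
t_q=3/4 is in segment 0 (τ=3/4); S_0(τ)=3265/1792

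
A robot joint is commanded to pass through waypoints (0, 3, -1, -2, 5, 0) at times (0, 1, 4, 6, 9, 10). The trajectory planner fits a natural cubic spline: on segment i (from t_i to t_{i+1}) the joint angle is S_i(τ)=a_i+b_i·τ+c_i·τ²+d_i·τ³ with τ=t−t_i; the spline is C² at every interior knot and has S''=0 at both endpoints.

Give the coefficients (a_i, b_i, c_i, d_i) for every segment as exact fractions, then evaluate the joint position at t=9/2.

  seg 0: a=0 b=6881/1914 c=0 d=-1139/1914
  seg 1: a=3 b=1732/957 c=-1139/638 d=385/1566
  seg 2: a=-1 b=-4333/1914 c=409/957 d=5/22
  seg 3: a=-2 b=4159/1914 c=1714/957 d=-907/1566
  seg 4: a=5 b=-2602/957 c=-2183/638 d=2183/1914
S(9/2) = -10191/5104

Δ: Δ0=3, Δ1=-4/3, Δ2=-1/2, Δ3=7/3, Δ4=-5
row 1: diag=8, rhs=-26; c'=3/8, d'=-13/4
row 2: denom=10−3·3/8=71/8; d'=(5−3·-13/4)/(71/8)=118/71
row 3: denom=10−2·16/71=678/71; d'=(17−2·118/71)/(678/71)=971/678
row 4: denom=8−3·71/226=1595/226; d'=(-44−3·971/678)/(1595/226)=-2183/319
back: M4=-2183/319
back: M3=971/678−71/226·-2183/319=3428/957
back: M2=118/71−16/71·3428/957=818/957
back: M1=-13/4−3/8·818/957=-1139/319
M: M0=0, M1=-1139/319, M2=818/957, M3=3428/957, M4=-2183/319, M5=0
seg 0: a=0, c=M0/2=0, d=(M1−M0)/(6·1)=-1139/1914, b=Δ0−h0·(2M0+M1)/6=6881/1914
seg 1: a=3, c=M1/2=-1139/638, d=(M2−M1)/(6·3)=385/1566, b=Δ1−h1·(2M1+M2)/6=1732/957
seg 2: a=-1, c=M2/2=409/957, d=(M3−M2)/(6·2)=5/22, b=Δ2−h2·(2M2+M3)/6=-4333/1914
seg 3: a=-2, c=M3/2=1714/957, d=(M4−M3)/(6·3)=-907/1566, b=Δ3−h3·(2M3+M4)/6=4159/1914
seg 4: a=5, c=M4/2=-2183/638, d=(M5−M4)/(6·1)=2183/1914, b=Δ4−h4·(2M4+M5)/6=-2602/957
t_q=9/2 → seg 2, τ=1/2; S=-1+-4333/1914·τ+409/957·τ²+5/22·τ³=-10191/5104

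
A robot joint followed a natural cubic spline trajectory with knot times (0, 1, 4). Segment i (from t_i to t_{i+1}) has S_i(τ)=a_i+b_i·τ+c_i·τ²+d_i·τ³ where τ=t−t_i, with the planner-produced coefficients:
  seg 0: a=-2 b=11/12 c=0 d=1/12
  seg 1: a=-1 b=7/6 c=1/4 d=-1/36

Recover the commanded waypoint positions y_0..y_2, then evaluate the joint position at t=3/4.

y_0 = S_0(0) = a_0 = -2
y_1 = S_1(0) = a_1 = -1
y_2 = S_1(3) = 4
t_q=3/4 is in segment 0 (τ=3/4); S_0(τ)=-327/256

y_0=-2 y_1=-1 y_2=4
S(3/4) = -327/256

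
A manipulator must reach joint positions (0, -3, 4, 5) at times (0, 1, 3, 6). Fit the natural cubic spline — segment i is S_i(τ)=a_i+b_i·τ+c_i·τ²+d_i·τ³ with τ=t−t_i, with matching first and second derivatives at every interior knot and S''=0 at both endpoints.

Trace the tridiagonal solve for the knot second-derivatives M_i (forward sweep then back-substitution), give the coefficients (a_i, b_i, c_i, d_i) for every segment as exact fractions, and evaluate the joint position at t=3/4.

Δ: Δ0=-3, Δ1=7/2, Δ2=1/3
row 1: diag=6, rhs=39; c'=1/3, d'=13/2
row 2: denom=10−2·1/3=28/3; d'=(-19−2·13/2)/(28/3)=-24/7
back: M2=-24/7
back: M1=13/2−1/3·-24/7=107/14
M: M0=0, M1=107/14, M2=-24/7, M3=0
seg 0: a=0, c=M0/2=0, d=(M1−M0)/(6·1)=107/84, b=Δ0−h0·(2M0+M1)/6=-359/84
seg 1: a=-3, c=M1/2=107/28, d=(M2−M1)/(6·2)=-155/168, b=Δ1−h1·(2M1+M2)/6=-19/42
seg 2: a=4, c=M2/2=-12/7, d=(M3−M2)/(6·3)=4/21, b=Δ2−h2·(2M2+M3)/6=79/21
t_q=3/4 → seg 0, τ=3/4; S=0+-359/84·τ+0·τ²+107/84·τ³=-683/256

  seg 0: a=0 b=-359/84 c=0 d=107/84
  seg 1: a=-3 b=-19/42 c=107/28 d=-155/168
  seg 2: a=4 b=79/21 c=-12/7 d=4/21
S(3/4) = -683/256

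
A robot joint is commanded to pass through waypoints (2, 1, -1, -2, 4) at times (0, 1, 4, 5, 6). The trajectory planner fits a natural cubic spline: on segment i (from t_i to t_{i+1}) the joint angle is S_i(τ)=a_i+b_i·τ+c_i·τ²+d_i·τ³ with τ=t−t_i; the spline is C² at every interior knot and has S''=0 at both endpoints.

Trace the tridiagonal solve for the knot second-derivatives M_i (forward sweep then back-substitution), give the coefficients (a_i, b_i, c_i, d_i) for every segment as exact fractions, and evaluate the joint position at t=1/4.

  seg 0: a=2 b=-7/6 c=0 d=1/6
  seg 1: a=1 b=-2/3 c=1/2 d=-1/6
  seg 2: a=-1 b=-13/6 c=-1 d=13/6
  seg 3: a=-2 b=7/3 c=11/2 d=-11/6
S(1/4) = 219/128

Δ: Δ0=-1, Δ1=-2/3, Δ2=-1, Δ3=6
row 1: diag=8, rhs=2; c'=3/8, d'=1/4
row 2: denom=8−3·3/8=55/8; d'=(-2−3·1/4)/(55/8)=-2/5
row 3: denom=4−1·8/55=212/55; d'=(42−1·-2/5)/(212/55)=11
back: M3=11
back: M2=-2/5−8/55·11=-2
back: M1=1/4−3/8·-2=1
M: M0=0, M1=1, M2=-2, M3=11, M4=0
seg 0: a=2, c=M0/2=0, d=(M1−M0)/(6·1)=1/6, b=Δ0−h0·(2M0+M1)/6=-7/6
seg 1: a=1, c=M1/2=1/2, d=(M2−M1)/(6·3)=-1/6, b=Δ1−h1·(2M1+M2)/6=-2/3
seg 2: a=-1, c=M2/2=-1, d=(M3−M2)/(6·1)=13/6, b=Δ2−h2·(2M2+M3)/6=-13/6
seg 3: a=-2, c=M3/2=11/2, d=(M4−M3)/(6·1)=-11/6, b=Δ3−h3·(2M3+M4)/6=7/3
t_q=1/4 → seg 0, τ=1/4; S=2+-7/6·τ+0·τ²+1/6·τ³=219/128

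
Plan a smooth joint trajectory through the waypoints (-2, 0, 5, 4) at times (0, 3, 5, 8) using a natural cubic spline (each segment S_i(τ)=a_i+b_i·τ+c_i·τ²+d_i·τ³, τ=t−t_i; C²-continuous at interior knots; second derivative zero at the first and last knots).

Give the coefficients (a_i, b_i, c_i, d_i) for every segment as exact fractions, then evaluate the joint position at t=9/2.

Δ: Δ0=2/3, Δ1=5/2, Δ2=-1/3
row 1: diag=10, rhs=11; c'=1/5, d'=11/10
row 2: denom=10−2·1/5=48/5; d'=(-17−2·11/10)/(48/5)=-2
back: M2=-2
back: M1=11/10−1/5·-2=3/2
M: M0=0, M1=3/2, M2=-2, M3=0
seg 0: a=-2, c=M0/2=0, d=(M1−M0)/(6·3)=1/12, b=Δ0−h0·(2M0+M1)/6=-1/12
seg 1: a=0, c=M1/2=3/4, d=(M2−M1)/(6·2)=-7/24, b=Δ1−h1·(2M1+M2)/6=13/6
seg 2: a=5, c=M2/2=-1, d=(M3−M2)/(6·3)=1/9, b=Δ2−h2·(2M2+M3)/6=5/3
t_q=9/2 → seg 1, τ=3/2; S=0+13/6·τ+3/4·τ²+-7/24·τ³=253/64

  seg 0: a=-2 b=-1/12 c=0 d=1/12
  seg 1: a=0 b=13/6 c=3/4 d=-7/24
  seg 2: a=5 b=5/3 c=-1 d=1/9
S(9/2) = 253/64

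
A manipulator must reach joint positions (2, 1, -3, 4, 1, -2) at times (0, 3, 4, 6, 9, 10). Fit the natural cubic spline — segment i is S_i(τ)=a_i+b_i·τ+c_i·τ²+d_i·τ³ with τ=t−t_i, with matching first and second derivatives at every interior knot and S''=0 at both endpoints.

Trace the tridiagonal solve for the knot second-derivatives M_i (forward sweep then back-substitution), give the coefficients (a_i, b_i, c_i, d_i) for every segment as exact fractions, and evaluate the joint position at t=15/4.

  seg 0: a=2 b=10169/6162 c=0 d=-12223/55458
  seg 1: a=1 b=-13250/3081 c=-12223/6162 d=14075/6162
  seg 2: a=-3 b=-2907/2054 c=15001/3081 d=-7429/6162
  seg 3: a=4 b=1703/474 c=-7286/3081 d=15415/55458
  seg 4: a=1 b=-9524/3081 c=281/2054 d=-281/6162
S(15/4) = -312545/131456

Δ: Δ0=-1/3, Δ1=-4, Δ2=7/2, Δ3=-1, Δ4=-3
row 1: diag=8, rhs=-22; c'=1/8, d'=-11/4
row 2: denom=6−1·1/8=47/8; d'=(45−1·-11/4)/(47/8)=382/47
row 3: denom=10−2·16/47=438/47; d'=(-27−2·382/47)/(438/47)=-2033/438
row 4: denom=8−3·47/146=1027/146; d'=(-12−3·-2033/438)/(1027/146)=281/1027
back: M4=281/1027
back: M3=-2033/438−47/146·281/1027=-14572/3081
back: M2=382/47−16/47·-14572/3081=30002/3081
back: M1=-11/4−1/8·30002/3081=-12223/3081
M: M0=0, M1=-12223/3081, M2=30002/3081, M3=-14572/3081, M4=281/1027, M5=0
seg 0: a=2, c=M0/2=0, d=(M1−M0)/(6·3)=-12223/55458, b=Δ0−h0·(2M0+M1)/6=10169/6162
seg 1: a=1, c=M1/2=-12223/6162, d=(M2−M1)/(6·1)=14075/6162, b=Δ1−h1·(2M1+M2)/6=-13250/3081
seg 2: a=-3, c=M2/2=15001/3081, d=(M3−M2)/(6·2)=-7429/6162, b=Δ2−h2·(2M2+M3)/6=-2907/2054
seg 3: a=4, c=M3/2=-7286/3081, d=(M4−M3)/(6·3)=15415/55458, b=Δ3−h3·(2M3+M4)/6=1703/474
seg 4: a=1, c=M4/2=281/2054, d=(M5−M4)/(6·1)=-281/6162, b=Δ4−h4·(2M4+M5)/6=-9524/3081
t_q=15/4 → seg 1, τ=3/4; S=1+-13250/3081·τ+-12223/6162·τ²+14075/6162·τ³=-312545/131456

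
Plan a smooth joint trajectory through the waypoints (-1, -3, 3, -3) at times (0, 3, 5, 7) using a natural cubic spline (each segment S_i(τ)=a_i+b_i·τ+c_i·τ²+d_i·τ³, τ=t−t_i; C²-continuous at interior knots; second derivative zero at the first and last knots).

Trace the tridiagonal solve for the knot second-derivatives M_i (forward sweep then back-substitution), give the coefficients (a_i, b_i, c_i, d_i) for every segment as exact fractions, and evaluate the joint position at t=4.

  seg 0: a=-1 b=-131/57 c=0 d=31/171
  seg 1: a=-3 b=148/57 c=31/19 d=-163/228
  seg 2: a=3 b=31/57 c=-101/38 d=101/228
S(4) = 39/76

Δ: Δ0=-2/3, Δ1=3, Δ2=-3
row 1: diag=10, rhs=22; c'=1/5, d'=11/5
row 2: denom=8−2·1/5=38/5; d'=(-36−2·11/5)/(38/5)=-101/19
back: M2=-101/19
back: M1=11/5−1/5·-101/19=62/19
M: M0=0, M1=62/19, M2=-101/19, M3=0
seg 0: a=-1, c=M0/2=0, d=(M1−M0)/(6·3)=31/171, b=Δ0−h0·(2M0+M1)/6=-131/57
seg 1: a=-3, c=M1/2=31/19, d=(M2−M1)/(6·2)=-163/228, b=Δ1−h1·(2M1+M2)/6=148/57
seg 2: a=3, c=M2/2=-101/38, d=(M3−M2)/(6·2)=101/228, b=Δ2−h2·(2M2+M3)/6=31/57
t_q=4 → seg 1, τ=1; S=-3+148/57·τ+31/19·τ²+-163/228·τ³=39/76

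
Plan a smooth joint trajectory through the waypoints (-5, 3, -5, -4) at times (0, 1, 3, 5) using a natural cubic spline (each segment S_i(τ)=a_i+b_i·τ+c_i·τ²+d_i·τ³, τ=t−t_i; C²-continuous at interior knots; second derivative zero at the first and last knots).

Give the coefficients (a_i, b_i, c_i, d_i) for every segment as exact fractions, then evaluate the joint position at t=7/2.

  seg 0: a=-5 b=457/44 c=0 d=-105/44
  seg 1: a=3 b=71/22 c=-315/44 d=39/22
  seg 2: a=-5 b=-91/22 c=153/44 d=-51/88
S(7/2) = -4415/704

Δ: Δ0=8, Δ1=-4, Δ2=1/2
row 1: diag=6, rhs=-72; c'=1/3, d'=-12
row 2: denom=8−2·1/3=22/3; d'=(27−2·-12)/(22/3)=153/22
back: M2=153/22
back: M1=-12−1/3·153/22=-315/22
M: M0=0, M1=-315/22, M2=153/22, M3=0
seg 0: a=-5, c=M0/2=0, d=(M1−M0)/(6·1)=-105/44, b=Δ0−h0·(2M0+M1)/6=457/44
seg 1: a=3, c=M1/2=-315/44, d=(M2−M1)/(6·2)=39/22, b=Δ1−h1·(2M1+M2)/6=71/22
seg 2: a=-5, c=M2/2=153/44, d=(M3−M2)/(6·2)=-51/88, b=Δ2−h2·(2M2+M3)/6=-91/22
t_q=7/2 → seg 2, τ=1/2; S=-5+-91/22·τ+153/44·τ²+-51/88·τ³=-4415/704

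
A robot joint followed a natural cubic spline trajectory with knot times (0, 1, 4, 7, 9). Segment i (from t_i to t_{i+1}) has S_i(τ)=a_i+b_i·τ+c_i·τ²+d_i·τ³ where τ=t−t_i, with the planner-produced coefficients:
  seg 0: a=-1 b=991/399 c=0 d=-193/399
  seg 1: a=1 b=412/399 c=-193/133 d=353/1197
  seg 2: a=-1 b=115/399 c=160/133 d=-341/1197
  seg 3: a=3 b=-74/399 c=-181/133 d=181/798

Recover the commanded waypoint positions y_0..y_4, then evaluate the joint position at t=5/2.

y_0=-1 y_1=1 y_2=-1 y_3=3 y_4=-1
S(5/2) = 297/1064

y_0 = S_0(0) = a_0 = -1
y_1 = S_1(0) = a_1 = 1
y_2 = S_2(0) = a_2 = -1
y_3 = S_3(0) = a_3 = 3
y_4 = S_3(2) = -1
t_q=5/2 is in segment 1 (τ=3/2); S_1(τ)=297/1064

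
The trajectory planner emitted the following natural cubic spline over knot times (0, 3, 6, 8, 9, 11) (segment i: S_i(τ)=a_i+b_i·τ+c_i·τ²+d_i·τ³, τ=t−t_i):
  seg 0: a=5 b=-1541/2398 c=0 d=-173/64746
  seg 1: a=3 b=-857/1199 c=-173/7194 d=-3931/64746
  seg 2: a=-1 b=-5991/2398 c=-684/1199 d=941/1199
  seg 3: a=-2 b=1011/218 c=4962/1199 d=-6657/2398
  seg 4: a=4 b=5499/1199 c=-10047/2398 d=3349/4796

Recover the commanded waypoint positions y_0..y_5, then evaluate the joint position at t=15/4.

y_0=5 y_1=3 y_2=-1 y_3=-2 y_4=4 y_5=2
S(15/4) = 372137/153472

y_0 = S_0(0) = a_0 = 5
y_1 = S_1(0) = a_1 = 3
y_2 = S_2(0) = a_2 = -1
y_3 = S_3(0) = a_3 = -2
y_4 = S_4(0) = a_4 = 4
y_5 = S_4(2) = 2
t_q=15/4 is in segment 1 (τ=3/4); S_1(τ)=372137/153472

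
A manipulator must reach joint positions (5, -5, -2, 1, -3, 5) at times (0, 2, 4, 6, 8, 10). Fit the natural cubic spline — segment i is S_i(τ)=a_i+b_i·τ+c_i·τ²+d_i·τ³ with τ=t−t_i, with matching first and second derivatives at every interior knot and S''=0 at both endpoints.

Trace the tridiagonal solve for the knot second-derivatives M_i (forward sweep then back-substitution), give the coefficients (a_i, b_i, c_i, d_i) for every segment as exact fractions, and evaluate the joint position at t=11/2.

Δ: Δ0=-5, Δ1=3/2, Δ2=3/2, Δ3=-2, Δ4=4
row 1: diag=8, rhs=39; c'=1/4, d'=39/8
row 2: denom=8−2·1/4=15/2; d'=(0−2·39/8)/(15/2)=-13/10
row 3: denom=8−2·4/15=112/15; d'=(-21−2·-13/10)/(112/15)=-69/28
row 4: denom=8−2·15/56=209/28; d'=(36−2·-69/28)/(209/28)=1146/209
back: M4=1146/209
back: M3=-69/28−15/56·1146/209=-822/209
back: M2=-13/10−4/15·-822/209=-105/418
back: M1=39/8−1/4·-105/418=1032/209
M: M0=0, M1=1032/209, M2=-105/418, M3=-822/209, M4=1146/209, M5=0
seg 0: a=5, c=M0/2=0, d=(M1−M0)/(6·2)=86/209, b=Δ0−h0·(2M0+M1)/6=-1389/209
seg 1: a=-5, c=M1/2=516/209, d=(M2−M1)/(6·2)=-723/1672, b=Δ1−h1·(2M1+M2)/6=-357/209
seg 2: a=-2, c=M2/2=-105/836, d=(M3−M2)/(6·2)=-27/88, b=Δ2−h2·(2M2+M3)/6=1245/418
seg 3: a=1, c=M3/2=-411/209, d=(M4−M3)/(6·2)=164/209, b=Δ3−h3·(2M3+M4)/6=-252/209
seg 4: a=-3, c=M4/2=573/209, d=(M5−M4)/(6·2)=-191/418, b=Δ4−h4·(2M4+M5)/6=72/209
t_q=11/2 → seg 2, τ=3/2; S=-2+1245/418·τ+-105/836·τ²+-27/88·τ³=15377/13376

  seg 0: a=5 b=-1389/209 c=0 d=86/209
  seg 1: a=-5 b=-357/209 c=516/209 d=-723/1672
  seg 2: a=-2 b=1245/418 c=-105/836 d=-27/88
  seg 3: a=1 b=-252/209 c=-411/209 d=164/209
  seg 4: a=-3 b=72/209 c=573/209 d=-191/418
S(11/2) = 15377/13376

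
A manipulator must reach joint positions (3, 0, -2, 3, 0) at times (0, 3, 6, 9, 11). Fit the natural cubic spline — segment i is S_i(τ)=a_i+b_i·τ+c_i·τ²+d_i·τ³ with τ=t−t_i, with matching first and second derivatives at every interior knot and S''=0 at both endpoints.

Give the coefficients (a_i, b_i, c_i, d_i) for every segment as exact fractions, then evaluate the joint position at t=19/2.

  seg 0: a=3 b=-235/276 c=0 d=-41/2484
  seg 1: a=0 b=-179/138 c=-41/276 d=11/92
  seg 2: a=-2 b=287/276 c=64/69 d=-595/2484
  seg 3: a=3 b=19/138 c=-113/92 d=113/552
S(19/2) = 4103/1472

Δ: Δ0=-1, Δ1=-2/3, Δ2=5/3, Δ3=-3/2
row 1: diag=12, rhs=2; c'=1/4, d'=1/6
row 2: denom=12−3·1/4=45/4; d'=(14−3·1/6)/(45/4)=6/5
row 3: denom=10−3·4/15=46/5; d'=(-19−3·6/5)/(46/5)=-113/46
back: M3=-113/46
back: M2=6/5−4/15·-113/46=128/69
back: M1=1/6−1/4·128/69=-41/138
M: M0=0, M1=-41/138, M2=128/69, M3=-113/46, M4=0
seg 0: a=3, c=M0/2=0, d=(M1−M0)/(6·3)=-41/2484, b=Δ0−h0·(2M0+M1)/6=-235/276
seg 1: a=0, c=M1/2=-41/276, d=(M2−M1)/(6·3)=11/92, b=Δ1−h1·(2M1+M2)/6=-179/138
seg 2: a=-2, c=M2/2=64/69, d=(M3−M2)/(6·3)=-595/2484, b=Δ2−h2·(2M2+M3)/6=287/276
seg 3: a=3, c=M3/2=-113/92, d=(M4−M3)/(6·2)=113/552, b=Δ3−h3·(2M3+M4)/6=19/138
t_q=19/2 → seg 3, τ=1/2; S=3+19/138·τ+-113/92·τ²+113/552·τ³=4103/1472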